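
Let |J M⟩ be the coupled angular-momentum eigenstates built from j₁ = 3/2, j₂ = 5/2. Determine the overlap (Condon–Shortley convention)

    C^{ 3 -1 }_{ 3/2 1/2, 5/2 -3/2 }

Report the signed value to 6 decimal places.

+√(49/120) ≈ +0.639010

j₁+j₂−J=1  J+j₁−j₂=2  J−j₁+j₂=4  j₁+j₂+J+1=8
(j₁±m₁, j₂±m₂, J±M) = (2,1,1,4,2,4)
P² = 96/5
sum k=0..1:
  [0] +1/6 = 1/6
  [1] −1/48 = -1/48
S = 7/48
C² = P²·S² = 49/120 ; C = +0.639010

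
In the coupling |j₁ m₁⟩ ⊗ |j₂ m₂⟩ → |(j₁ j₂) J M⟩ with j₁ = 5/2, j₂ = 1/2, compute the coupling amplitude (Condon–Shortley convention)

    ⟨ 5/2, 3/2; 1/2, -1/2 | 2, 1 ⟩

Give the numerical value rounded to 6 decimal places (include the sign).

j₁+j₂−J=1  J+j₁−j₂=4  J−j₁+j₂=0  j₁+j₂+J+1=6
(j₁±m₁, j₂±m₂, J±M) = (4,1,0,1,3,1)
P² = 24
sum k=0..0:
  [0] +1/6 = 1/6
S = 1/6
C² = P²·S² = 2/3 ; C = +0.816497

+0.816497  (= +√(2/3))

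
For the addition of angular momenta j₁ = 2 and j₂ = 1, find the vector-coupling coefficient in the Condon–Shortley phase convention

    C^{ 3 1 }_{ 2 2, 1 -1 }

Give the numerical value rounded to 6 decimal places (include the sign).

+0.258199  (= +√(1/15))

triangle: 0!*4!*2!/7! = 48/5040
(j±m)!: 4!*0!*0!*2!*4!*2! = 2304
prefactor² = (2J+1)*Δ*N² = 768/5
  k=0: +1/(0!*0!*0!*0!*4!*2!) = 1/48
Σ = 1/48  ⇒  CG² = 768/5*1/48² = 1/15
CG = +√(1/15) = +0.258199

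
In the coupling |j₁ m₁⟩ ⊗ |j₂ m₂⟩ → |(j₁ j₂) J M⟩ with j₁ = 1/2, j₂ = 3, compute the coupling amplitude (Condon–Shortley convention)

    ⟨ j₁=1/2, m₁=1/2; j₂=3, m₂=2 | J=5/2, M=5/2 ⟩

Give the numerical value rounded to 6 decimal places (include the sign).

+0.377964

triangle: 1!×0!×5!/7! = 120/5040
(j±m)!: 1!×0!×5!×1!×5!×0! = 14400
prefactor² = (2J+1)×Δ×N² = 14400/7
  k=0: +1/(0!×1!×0!×5!×0!×0!) = 1/120
Σ = 1/120  ⇒  CG² = 14400/7×1/120² = 1/7
CG = +√(1/7) = +0.377964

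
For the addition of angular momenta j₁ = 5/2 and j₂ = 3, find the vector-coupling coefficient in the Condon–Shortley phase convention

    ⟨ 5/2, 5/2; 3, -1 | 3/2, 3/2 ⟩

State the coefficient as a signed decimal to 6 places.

triangle: 4!×1!×2!/8! = 48/40320
(j±m)!: 5!×0!×2!×4!×3!×0! = 34560
prefactor² = (2J+1)×Δ×N² = 1152/7
  k=0: +1/(0!×4!×0!×2!×1!×0!) = 1/48
Σ = 1/48  ⇒  CG² = 1152/7×1/48² = 1/14
CG = +√(1/14) = +0.267261

+0.267261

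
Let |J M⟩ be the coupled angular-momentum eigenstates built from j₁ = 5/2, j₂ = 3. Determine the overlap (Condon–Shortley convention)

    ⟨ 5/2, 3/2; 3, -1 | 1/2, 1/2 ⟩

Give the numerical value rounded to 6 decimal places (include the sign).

j₁+j₂−J=5  J+j₁−j₂=0  J−j₁+j₂=1  j₁+j₂+J+1=7
(j₁±m₁, j₂±m₂, J±M) = (4,1,2,4,1,0)
P² = 384/7
sum k=1..1:
  [1] −1/24 = -1/24
S = -1/24
C² = P²·S² = 2/21 ; C = -0.308607

−√(2/21) = -0.308607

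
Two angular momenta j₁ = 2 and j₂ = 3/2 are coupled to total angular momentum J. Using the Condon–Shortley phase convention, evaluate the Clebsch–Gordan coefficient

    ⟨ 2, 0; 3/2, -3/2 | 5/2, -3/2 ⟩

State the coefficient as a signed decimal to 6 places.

triangle: 1!×3!×2!/7! = 12/5040
(j±m)!: 2!×2!×0!×3!×1!×4! = 576
prefactor² = (2J+1)×Δ×N² = 288/35
  k=0: +1/(0!×1!×2!×0!×1!×2!) = 1/4
Σ = 1/4  ⇒  CG² = 288/35×1/4² = 18/35
CG = +√(18/35) = +0.717137

+0.717137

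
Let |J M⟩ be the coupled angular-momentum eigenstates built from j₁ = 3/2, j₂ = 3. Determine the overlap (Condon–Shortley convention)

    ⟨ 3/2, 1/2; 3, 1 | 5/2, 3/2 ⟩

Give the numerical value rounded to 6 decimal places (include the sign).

j₁+j₂−J=2  J+j₁−j₂=1  J−j₁+j₂=4  j₁+j₂+J+1=8
(j₁±m₁, j₂±m₂, J±M) = (2,1,4,2,4,1)
P² = 576/35
sum k=0..1:
  [0] +1/48 = 1/48
  [1] −1/6 = -1/6
S = -7/48
C² = P²·S² = 7/20 ; C = -0.591608

-0.591608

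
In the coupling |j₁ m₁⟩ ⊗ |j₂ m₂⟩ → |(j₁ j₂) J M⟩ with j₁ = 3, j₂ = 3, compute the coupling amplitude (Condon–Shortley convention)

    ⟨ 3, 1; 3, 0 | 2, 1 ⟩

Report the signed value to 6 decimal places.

+0.154303  (= +√(1/42))

j₁+j₂−J=4  J+j₁−j₂=2  J−j₁+j₂=2  j₁+j₂+J+1=9
(j₁±m₁, j₂±m₂, J±M) = (4,2,3,3,3,1)
P² = 96/7
sum k=1..2:
  [1] −1/12 = -1/12
  [2] +1/8 = 1/8
S = 1/24
C² = P²·S² = 1/42 ; C = +0.154303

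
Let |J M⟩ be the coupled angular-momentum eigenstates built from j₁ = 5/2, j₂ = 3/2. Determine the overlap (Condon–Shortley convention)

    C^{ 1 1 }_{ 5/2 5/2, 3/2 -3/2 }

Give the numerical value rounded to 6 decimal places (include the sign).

√[3·3!2!0!/6! · 5!0!0!3!2!0!] = √(72)
  +(−1)^0/∏(0,3,0,0,2,0)! = 1/12  (running 1/12)
⟨..|..⟩ = √(72)·(1/12) = +0.707107

+0.707107  (= +√(1/2))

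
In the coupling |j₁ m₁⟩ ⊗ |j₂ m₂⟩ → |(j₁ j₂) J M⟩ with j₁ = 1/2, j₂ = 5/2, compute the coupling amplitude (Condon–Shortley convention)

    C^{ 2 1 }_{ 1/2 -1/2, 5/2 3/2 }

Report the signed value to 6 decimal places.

triangle: 1!*0!*4!/6! = 24/720
(j±m)!: 0!*1!*4!*1!*3!*1! = 144
prefactor² = (2J+1)*Δ*N² = 24
  k=1: −1/(1!*0!*0!*3!*0!*1!) = -1/6
Σ = -1/6  ⇒  CG² = 24*(-1/6)² = 2/3
CG = −√(2/3) = -0.816497

-0.816497  (= −√(2/3))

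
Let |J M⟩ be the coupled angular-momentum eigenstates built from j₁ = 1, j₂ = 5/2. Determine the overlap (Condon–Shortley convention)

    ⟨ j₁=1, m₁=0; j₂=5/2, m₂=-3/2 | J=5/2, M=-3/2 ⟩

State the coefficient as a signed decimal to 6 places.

+0.507093  (= +√(9/35))

j₁+j₂−J=1  J+j₁−j₂=1  J−j₁+j₂=4  j₁+j₂+J+1=7
(j₁±m₁, j₂±m₂, J±M) = (1,1,1,4,1,4)
P² = 576/35
sum k=0..1:
  [0] +1/6 = 1/6
  [1] −1/24 = -1/24
S = 1/8
C² = P²·S² = 9/35 ; C = +0.507093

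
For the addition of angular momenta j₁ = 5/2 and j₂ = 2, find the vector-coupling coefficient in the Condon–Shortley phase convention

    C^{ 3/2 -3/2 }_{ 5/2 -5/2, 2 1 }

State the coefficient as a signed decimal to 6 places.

triangle: 3!×2!×1!/7! = 12/5040
(j±m)!: 0!×5!×3!×1!×0!×3! = 4320
prefactor² = (2J+1)×Δ×N² = 288/7
  k=3: −1/(3!×0!×2!×0!×0!×1!) = -1/12
Σ = -1/12  ⇒  CG² = 288/7×(-1/12)² = 2/7
CG = −√(2/7) = -0.534522

−√(2/7) ≈ -0.534522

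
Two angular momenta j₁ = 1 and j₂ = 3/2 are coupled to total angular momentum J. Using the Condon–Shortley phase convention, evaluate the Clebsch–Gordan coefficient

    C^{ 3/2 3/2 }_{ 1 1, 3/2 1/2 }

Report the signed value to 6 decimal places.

+√(2/5) ≈ +0.632456

j₁+j₂−J=1  J+j₁−j₂=1  J−j₁+j₂=2  j₁+j₂+J+1=5
(j₁±m₁, j₂±m₂, J±M) = (2,0,2,1,3,0)
P² = 8/5
sum k=0..0:
  [0] +1/2 = 1/2
S = 1/2
C² = P²·S² = 2/5 ; C = +0.632456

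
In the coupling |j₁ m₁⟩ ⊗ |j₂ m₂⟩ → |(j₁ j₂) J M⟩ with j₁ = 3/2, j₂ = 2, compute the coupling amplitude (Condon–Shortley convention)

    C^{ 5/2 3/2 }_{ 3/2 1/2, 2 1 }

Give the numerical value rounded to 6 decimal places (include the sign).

j₁+j₂−J=1  J+j₁−j₂=2  J−j₁+j₂=3  j₁+j₂+J+1=7
(j₁±m₁, j₂±m₂, J±M) = (2,1,3,1,4,1)
P² = 144/35
sum k=0..1:
  [0] +1/6 = 1/6
  [1] −1/4 = -1/4
S = -1/12
C² = P²·S² = 1/35 ; C = -0.169031

−√(1/35) = -0.169031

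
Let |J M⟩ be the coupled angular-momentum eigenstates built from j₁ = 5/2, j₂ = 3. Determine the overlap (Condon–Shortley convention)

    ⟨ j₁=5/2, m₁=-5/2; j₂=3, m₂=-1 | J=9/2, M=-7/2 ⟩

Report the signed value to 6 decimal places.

-0.710669

j₁+j₂−J=1  J+j₁−j₂=4  J−j₁+j₂=5  j₁+j₂+J+1=11
(j₁±m₁, j₂±m₂, J±M) = (0,5,2,4,1,8)
P² = 1843200/11
sum k=1..1:
  [1] −1/576 = -1/576
S = -1/576
C² = P²·S² = 50/99 ; C = -0.710669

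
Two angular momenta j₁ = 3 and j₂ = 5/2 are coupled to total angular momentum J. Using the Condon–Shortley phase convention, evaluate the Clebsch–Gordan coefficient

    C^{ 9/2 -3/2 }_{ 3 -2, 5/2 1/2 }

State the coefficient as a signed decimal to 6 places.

−√(169/462) ≈ -0.604815

√[10·1!5!4!/11! · 1!5!3!2!3!6!] = √(345600/77)
  +(−1)^0/∏(0,1,5,3,0,1)! = 1/720  (running 1/720)
  +(−1)^1/∏(1,0,4,2,1,2)! = -1/96  (running -13/1440)
⟨..|..⟩ = √(345600/77)·(-13/1440) = -0.604815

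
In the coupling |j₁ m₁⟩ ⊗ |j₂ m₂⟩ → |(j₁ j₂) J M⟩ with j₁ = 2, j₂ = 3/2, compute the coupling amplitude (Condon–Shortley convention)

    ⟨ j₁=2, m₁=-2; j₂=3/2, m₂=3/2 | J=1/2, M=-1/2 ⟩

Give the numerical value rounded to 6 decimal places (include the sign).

√[2·3!1!0!/5! · 0!4!3!0!0!1!] = √(72/5)
  +(−1)^3/∏(3,0,1,0,0,0)! = -1/6  (running -1/6)
⟨..|..⟩ = √(72/5)·(-1/6) = -0.632456

-0.632456  (= −√(2/5))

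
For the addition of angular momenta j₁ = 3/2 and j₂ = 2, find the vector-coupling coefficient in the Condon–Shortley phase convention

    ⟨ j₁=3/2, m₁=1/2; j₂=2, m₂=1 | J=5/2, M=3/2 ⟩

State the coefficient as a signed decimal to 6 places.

-0.169031

triangle: 1!×2!×3!/7! = 12/5040
(j±m)!: 2!×1!×3!×1!×4!×1! = 288
prefactor² = (2J+1)×Δ×N² = 144/35
  k=0: +1/(0!×1!×1!×3!×1!×0!) = 1/6
  k=1: −1/(1!×0!×0!×2!×2!×1!) = -1/4
Σ = -1/12  ⇒  CG² = 144/35×(-1/12)² = 1/35
CG = −√(1/35) = -0.169031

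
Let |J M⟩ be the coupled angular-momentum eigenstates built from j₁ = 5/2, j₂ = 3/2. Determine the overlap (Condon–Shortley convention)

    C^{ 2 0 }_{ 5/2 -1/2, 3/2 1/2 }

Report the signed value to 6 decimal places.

-0.267261  (= −√(1/14))

triangle: 2!*3!*1!/7! = 12/5040
(j±m)!: 2!*3!*2!*1!*2!*2! = 96
prefactor² = (2J+1)*Δ*N² = 8/7
  k=1: −1/(1!*1!*2!*1!*1!*0!) = -1/2
  k=2: +1/(2!*0!*1!*0!*2!*1!) = 1/4
Σ = -1/4  ⇒  CG² = 8/7*(-1/4)² = 1/14
CG = −√(1/14) = -0.267261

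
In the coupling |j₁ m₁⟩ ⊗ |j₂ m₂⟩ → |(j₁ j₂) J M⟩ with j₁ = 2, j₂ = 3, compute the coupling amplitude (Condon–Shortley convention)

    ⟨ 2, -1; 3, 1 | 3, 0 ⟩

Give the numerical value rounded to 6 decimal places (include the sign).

+0.182574  (= +√(1/30))

j₁+j₂−J=2  J+j₁−j₂=2  J−j₁+j₂=4  j₁+j₂+J+1=9
(j₁±m₁, j₂±m₂, J±M) = (1,3,4,2,3,3)
P² = 96/5
sum k=1..2:
  [1] −1/12 = -1/12
  [2] +1/8 = 1/8
S = 1/24
C² = P²·S² = 1/30 ; C = +0.182574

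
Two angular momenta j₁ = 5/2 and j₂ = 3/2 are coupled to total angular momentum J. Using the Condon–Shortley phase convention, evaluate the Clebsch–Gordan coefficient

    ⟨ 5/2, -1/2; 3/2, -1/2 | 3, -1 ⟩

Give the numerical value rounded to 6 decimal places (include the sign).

+√(1/60) ≈ +0.129099

j₁+j₂−J=1  J+j₁−j₂=4  J−j₁+j₂=2  j₁+j₂+J+1=8
(j₁±m₁, j₂±m₂, J±M) = (2,3,1,2,2,4)
P² = 48/5
sum k=0..1:
  [0] +1/6 = 1/6
  [1] −1/8 = -1/8
S = 1/24
C² = P²·S² = 1/60 ; C = +0.129099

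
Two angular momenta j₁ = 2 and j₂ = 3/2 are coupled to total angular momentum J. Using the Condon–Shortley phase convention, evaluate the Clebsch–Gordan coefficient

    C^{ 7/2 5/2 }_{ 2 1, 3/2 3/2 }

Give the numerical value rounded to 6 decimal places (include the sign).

+√(4/7) = +0.755929

√[8·0!4!3!/8! · 3!1!3!0!6!1!] = √(5184/7)
  +(−1)^0/∏(0,0,1,3,3,0)! = 1/36  (running 1/36)
⟨..|..⟩ = √(5184/7)·(1/36) = +0.755929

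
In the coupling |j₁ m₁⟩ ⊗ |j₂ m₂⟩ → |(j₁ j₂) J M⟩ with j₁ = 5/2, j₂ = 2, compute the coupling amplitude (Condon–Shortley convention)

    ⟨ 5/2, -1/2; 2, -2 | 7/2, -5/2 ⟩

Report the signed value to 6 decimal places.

+√(32/63) ≈ +0.712697

√[8·1!4!3!/9! · 2!3!0!4!1!6!] = √(4608/7)
  +(−1)^0/∏(0,1,3,0,1,3)! = 1/36  (running 1/36)
⟨..|..⟩ = √(4608/7)·(1/36) = +0.712697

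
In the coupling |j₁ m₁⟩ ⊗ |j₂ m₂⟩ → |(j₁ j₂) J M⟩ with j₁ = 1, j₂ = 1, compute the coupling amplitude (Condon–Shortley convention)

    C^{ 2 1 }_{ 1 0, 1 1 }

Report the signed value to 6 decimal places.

j₁+j₂−J=0  J+j₁−j₂=2  J−j₁+j₂=2  j₁+j₂+J+1=5
(j₁±m₁, j₂±m₂, J±M) = (1,1,2,0,3,1)
P² = 2
sum k=0..0:
  [0] +1/2 = 1/2
S = 1/2
C² = P²·S² = 1/2 ; C = +0.707107

+√(1/2) = +0.707107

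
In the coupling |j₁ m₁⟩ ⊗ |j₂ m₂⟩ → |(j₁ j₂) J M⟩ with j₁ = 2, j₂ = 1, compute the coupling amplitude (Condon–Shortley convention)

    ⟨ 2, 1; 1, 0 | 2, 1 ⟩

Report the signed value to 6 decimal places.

√[5·1!3!1!/6! · 3!1!1!1!3!1!] = √(3/2)
  +(−1)^0/∏(0,1,1,1,2,0)! = 1/2  (running 1/2)
  +(−1)^1/∏(1,0,0,0,3,1)! = -1/6  (running 1/3)
⟨..|..⟩ = √(3/2)·(1/3) = +0.408248

+√(1/6) = +0.408248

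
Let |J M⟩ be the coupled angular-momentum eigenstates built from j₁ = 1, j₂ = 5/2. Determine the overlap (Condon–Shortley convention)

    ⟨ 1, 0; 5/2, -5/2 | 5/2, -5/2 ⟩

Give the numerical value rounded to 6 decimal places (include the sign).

j₁+j₂−J=1  J+j₁−j₂=1  J−j₁+j₂=4  j₁+j₂+J+1=7
(j₁±m₁, j₂±m₂, J±M) = (1,1,0,5,0,5)
P² = 2880/7
sum k=0..0:
  [0] +1/24 = 1/24
S = 1/24
C² = P²·S² = 5/7 ; C = +0.845154

+√(5/7) ≈ +0.845154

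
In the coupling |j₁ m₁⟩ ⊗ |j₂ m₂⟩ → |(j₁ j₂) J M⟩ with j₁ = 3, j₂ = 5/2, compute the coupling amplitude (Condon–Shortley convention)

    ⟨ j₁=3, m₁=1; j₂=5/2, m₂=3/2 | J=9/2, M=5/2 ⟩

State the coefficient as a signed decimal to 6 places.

−√(10/99) = -0.317821

j₁+j₂−J=1  J+j₁−j₂=5  J−j₁+j₂=4  j₁+j₂+J+1=11
(j₁±m₁, j₂±m₂, J±M) = (4,2,4,1,7,2)
P² = 92160/11
sum k=0..1:
  [0] +1/288 = 1/288
  [1] −1/144 = -1/144
S = -1/288
C² = P²·S² = 10/99 ; C = -0.317821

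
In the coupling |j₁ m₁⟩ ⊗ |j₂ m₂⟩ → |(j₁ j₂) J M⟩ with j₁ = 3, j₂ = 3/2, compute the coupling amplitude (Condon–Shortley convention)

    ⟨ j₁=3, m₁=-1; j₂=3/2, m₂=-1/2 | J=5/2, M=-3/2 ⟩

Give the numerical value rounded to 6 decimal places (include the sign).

−√(7/20) ≈ -0.591608

j₁+j₂−J=2  J+j₁−j₂=4  J−j₁+j₂=1  j₁+j₂+J+1=8
(j₁±m₁, j₂±m₂, J±M) = (2,4,1,2,1,4)
P² = 576/35
sum k=0..1:
  [0] +1/48 = 1/48
  [1] −1/6 = -1/6
S = -7/48
C² = P²·S² = 7/20 ; C = -0.591608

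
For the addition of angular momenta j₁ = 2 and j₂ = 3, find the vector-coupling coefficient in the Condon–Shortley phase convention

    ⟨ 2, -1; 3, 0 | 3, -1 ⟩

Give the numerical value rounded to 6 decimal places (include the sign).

triangle: 2!*2!*4!/9! = 96/362880
(j±m)!: 1!*3!*3!*3!*2!*4! = 10368
prefactor² = (2J+1)*Δ*N² = 96/5
  k=1: −1/(1!*1!*2!*2!*0!*2!) = -1/8
  k=2: +1/(2!*0!*1!*1!*1!*3!) = 1/12
Σ = -1/24  ⇒  CG² = 96/5*(-1/24)² = 1/30
CG = −√(1/30) = -0.182574

-0.182574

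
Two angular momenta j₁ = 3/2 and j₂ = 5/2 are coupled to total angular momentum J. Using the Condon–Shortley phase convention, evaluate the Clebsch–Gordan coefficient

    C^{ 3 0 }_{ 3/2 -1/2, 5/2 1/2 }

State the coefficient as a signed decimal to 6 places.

j₁+j₂−J=1  J+j₁−j₂=2  J−j₁+j₂=4  j₁+j₂+J+1=8
(j₁±m₁, j₂±m₂, J±M) = (1,2,3,2,3,3)
P² = 36/5
sum k=0..1:
  [0] +1/12 = 1/12
  [1] −1/4 = -1/4
S = -1/6
C² = P²·S² = 1/5 ; C = -0.447214

−√(1/5) = -0.447214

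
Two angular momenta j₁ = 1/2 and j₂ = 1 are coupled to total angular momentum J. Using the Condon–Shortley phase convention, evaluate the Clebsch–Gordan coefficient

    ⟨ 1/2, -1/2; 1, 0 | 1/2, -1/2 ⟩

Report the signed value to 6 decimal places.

-0.577350

√[2·1!0!1!/3! · 0!1!1!1!0!1!] = √(1/3)
  +(−1)^1/∏(1,0,0,0,0,1)! = -1  (running -1)
⟨..|..⟩ = √(1/3)·(-1) = -0.577350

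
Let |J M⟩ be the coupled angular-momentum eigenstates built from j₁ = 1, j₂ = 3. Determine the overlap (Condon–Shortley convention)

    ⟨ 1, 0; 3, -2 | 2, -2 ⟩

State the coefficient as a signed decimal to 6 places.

−√(5/21) = -0.487950

√[5·2!0!4!/7! · 1!1!1!5!0!4!] = √(960/7)
  +(−1)^1/∏(1,1,0,0,0,4)! = -1/24  (running -1/24)
⟨..|..⟩ = √(960/7)·(-1/24) = -0.487950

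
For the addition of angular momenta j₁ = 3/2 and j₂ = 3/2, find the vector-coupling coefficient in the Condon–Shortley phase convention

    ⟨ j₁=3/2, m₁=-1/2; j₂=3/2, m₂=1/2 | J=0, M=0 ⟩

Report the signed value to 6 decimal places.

j₁+j₂−J=3  J+j₁−j₂=0  J−j₁+j₂=0  j₁+j₂+J+1=4
(j₁±m₁, j₂±m₂, J±M) = (1,2,2,1,0,0)
P² = 1
sum k=2..2:
  [2] +1/2 = 1/2
S = 1/2
C² = P²·S² = 1/4 ; C = +0.500000

+√(1/4) ≈ +0.500000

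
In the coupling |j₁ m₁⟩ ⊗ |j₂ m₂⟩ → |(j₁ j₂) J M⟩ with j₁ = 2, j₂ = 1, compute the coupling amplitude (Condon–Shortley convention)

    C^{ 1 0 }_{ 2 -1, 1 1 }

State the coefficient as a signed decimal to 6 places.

√[3·2!2!0!/5! · 1!3!2!0!1!1!] = √(6/5)
  +(−1)^2/∏(2,0,1,0,1,0)! = 1/2  (running 1/2)
⟨..|..⟩ = √(6/5)·(1/2) = +0.547723

+√(3/10) = +0.547723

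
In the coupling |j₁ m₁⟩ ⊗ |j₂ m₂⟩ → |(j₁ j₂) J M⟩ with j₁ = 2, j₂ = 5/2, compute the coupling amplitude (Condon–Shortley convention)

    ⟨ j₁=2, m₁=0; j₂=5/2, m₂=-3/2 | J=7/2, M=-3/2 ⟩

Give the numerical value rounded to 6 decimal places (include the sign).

+√(2/7) = +0.534522

√[8·1!3!4!/9! · 2!2!1!4!2!5!] = √(512/7)
  +(−1)^0/∏(0,1,2,1,1,3)! = 1/12  (running 1/12)
  +(−1)^1/∏(1,0,1,0,2,4)! = -1/48  (running 1/16)
⟨..|..⟩ = √(512/7)·(1/16) = +0.534522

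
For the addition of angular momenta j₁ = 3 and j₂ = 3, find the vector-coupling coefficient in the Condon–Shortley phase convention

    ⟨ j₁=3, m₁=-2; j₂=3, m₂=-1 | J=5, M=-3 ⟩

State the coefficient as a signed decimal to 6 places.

-0.408248

√[11·1!5!5!/12! · 1!5!2!4!2!8!] = √(153600)
  +(−1)^0/∏(0,1,5,2,0,3)! = 1/1440  (running 1/1440)
  +(−1)^1/∏(1,0,4,1,1,4)! = -1/576  (running -1/960)
⟨..|..⟩ = √(153600)·(-1/960) = -0.408248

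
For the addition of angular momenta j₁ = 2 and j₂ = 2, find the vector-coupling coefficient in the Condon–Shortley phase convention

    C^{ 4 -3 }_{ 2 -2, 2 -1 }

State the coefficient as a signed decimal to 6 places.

+√(1/2) ≈ +0.707107

triangle: 0!×4!×4!/9! = 576/362880
(j±m)!: 0!×4!×1!×3!×1!×7! = 725760
prefactor² = (2J+1)×Δ×N² = 10368
  k=0: +1/(0!×0!×4!×1!×0!×3!) = 1/144
Σ = 1/144  ⇒  CG² = 10368×1/144² = 1/2
CG = +√(1/2) = +0.707107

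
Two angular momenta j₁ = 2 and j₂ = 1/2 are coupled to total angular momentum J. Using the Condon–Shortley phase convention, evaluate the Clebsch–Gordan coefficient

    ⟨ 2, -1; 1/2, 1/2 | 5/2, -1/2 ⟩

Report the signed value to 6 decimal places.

+√(2/5) ≈ +0.632456

j₁+j₂−J=0  J+j₁−j₂=4  J−j₁+j₂=1  j₁+j₂+J+1=6
(j₁±m₁, j₂±m₂, J±M) = (1,3,1,0,2,3)
P² = 72/5
sum k=0..0:
  [0] +1/6 = 1/6
S = 1/6
C² = P²·S² = 2/5 ; C = +0.632456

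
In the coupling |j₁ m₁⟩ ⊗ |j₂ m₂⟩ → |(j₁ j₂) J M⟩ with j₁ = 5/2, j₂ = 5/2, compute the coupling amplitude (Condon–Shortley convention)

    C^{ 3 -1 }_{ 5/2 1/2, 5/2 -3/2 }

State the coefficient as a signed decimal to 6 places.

+√(1/30) ≈ +0.182574

j₁+j₂−J=2  J+j₁−j₂=3  J−j₁+j₂=3  j₁+j₂+J+1=9
(j₁±m₁, j₂±m₂, J±M) = (3,2,1,4,2,4)
P² = 96/5
sum k=0..1:
  [0] +1/8 = 1/8
  [1] −1/12 = -1/12
S = 1/24
C² = P²·S² = 1/30 ; C = +0.182574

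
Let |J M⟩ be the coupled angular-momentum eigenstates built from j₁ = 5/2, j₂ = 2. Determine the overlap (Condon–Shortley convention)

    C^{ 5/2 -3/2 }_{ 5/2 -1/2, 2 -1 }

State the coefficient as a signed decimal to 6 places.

-0.414039  (= −√(6/35))

√[6·2!3!2!/8! · 2!3!1!3!1!4!] = √(216/35)
  +(−1)^0/∏(0,2,3,1,0,1)! = 1/12  (running 1/12)
  +(−1)^1/∏(1,1,2,0,1,2)! = -1/4  (running -1/6)
⟨..|..⟩ = √(216/35)·(-1/6) = -0.414039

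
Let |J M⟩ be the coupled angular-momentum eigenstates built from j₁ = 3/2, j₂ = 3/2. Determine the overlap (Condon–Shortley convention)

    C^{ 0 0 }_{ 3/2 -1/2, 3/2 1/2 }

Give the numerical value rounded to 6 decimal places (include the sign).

+0.500000

j₁+j₂−J=3  J+j₁−j₂=0  J−j₁+j₂=0  j₁+j₂+J+1=4
(j₁±m₁, j₂±m₂, J±M) = (1,2,2,1,0,0)
P² = 1
sum k=2..2:
  [2] +1/2 = 1/2
S = 1/2
C² = P²·S² = 1/4 ; C = +0.500000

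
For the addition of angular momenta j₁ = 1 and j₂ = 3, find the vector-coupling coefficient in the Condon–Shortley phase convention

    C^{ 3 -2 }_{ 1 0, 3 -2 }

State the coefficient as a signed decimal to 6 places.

+√(1/3) ≈ +0.577350

triangle: 1!·1!·5!/8! = 120/40320
(j±m)!: 1!·1!·1!·5!·1!·5! = 14400
prefactor² = (2J+1)·Δ·N² = 300
  k=0: +1/(0!·1!·1!·1!·0!·4!) = 1/24
  k=1: −1/(1!·0!·0!·0!·1!·5!) = -1/120
Σ = 1/30  ⇒  CG² = 300·1/30² = 1/3
CG = +√(1/3) = +0.577350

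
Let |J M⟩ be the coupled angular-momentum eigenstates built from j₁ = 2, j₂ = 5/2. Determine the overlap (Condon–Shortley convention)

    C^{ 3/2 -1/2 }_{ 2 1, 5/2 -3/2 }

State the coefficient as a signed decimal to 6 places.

triangle: 3!·1!·2!/7! = 12/5040
(j±m)!: 3!·1!·1!·4!·1!·2! = 288
prefactor² = (2J+1)·Δ·N² = 96/35
  k=0: +1/(0!·3!·1!·1!·0!·1!) = 1/6
  k=1: −1/(1!·2!·0!·0!·1!·2!) = -1/4
Σ = -1/12  ⇒  CG² = 96/35·(-1/12)² = 2/105
CG = −√(2/105) = -0.138013

-0.138013  (= −√(2/105))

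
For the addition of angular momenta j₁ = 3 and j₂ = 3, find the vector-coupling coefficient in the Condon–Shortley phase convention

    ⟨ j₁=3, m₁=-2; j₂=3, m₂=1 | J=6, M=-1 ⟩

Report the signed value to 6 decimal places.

triangle: 0!×6!×6!/13! = 518400/6227020800
(j±m)!: 1!×5!×4!×2!×5!×7! = 3483648000
prefactor² = (2J+1)×Δ×N² = 41472000/11
  k=0: +1/(0!×0!×5!×4!×1!×2!) = 1/5760
Σ = 1/5760  ⇒  CG² = 41472000/11×1/5760² = 5/44
CG = +√(5/44) = +0.337100

+0.337100  (= +√(5/44))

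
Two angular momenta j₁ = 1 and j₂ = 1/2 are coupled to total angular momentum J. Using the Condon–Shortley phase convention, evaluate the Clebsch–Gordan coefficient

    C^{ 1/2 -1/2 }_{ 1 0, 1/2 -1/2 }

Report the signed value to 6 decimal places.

+0.577350  (= +√(1/3))

√[2·1!1!0!/3! · 1!1!0!1!0!1!] = √(1/3)
  +(−1)^0/∏(0,1,1,0,0,0)! = 1  (running 1)
⟨..|..⟩ = √(1/3)·(1) = +0.577350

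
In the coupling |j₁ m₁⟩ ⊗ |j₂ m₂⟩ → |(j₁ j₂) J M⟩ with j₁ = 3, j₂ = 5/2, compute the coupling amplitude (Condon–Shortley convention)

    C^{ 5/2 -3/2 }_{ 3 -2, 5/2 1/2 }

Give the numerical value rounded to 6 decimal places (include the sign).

√[6·3!3!2!/9! · 1!5!3!2!1!4!] = √(288/7)
  +(−1)^2/∏(2,1,3,1,0,1)! = 1/12  (running 1/12)
  +(−1)^3/∏(3,0,2,0,1,2)! = -1/24  (running 1/24)
⟨..|..⟩ = √(288/7)·(1/24) = +0.267261

+0.267261  (= +√(1/14))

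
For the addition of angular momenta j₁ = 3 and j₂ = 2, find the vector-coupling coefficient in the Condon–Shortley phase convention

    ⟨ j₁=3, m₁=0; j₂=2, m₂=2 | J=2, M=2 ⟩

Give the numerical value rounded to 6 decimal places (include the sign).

-0.267261

triangle: 3!×3!×1!/8! = 36/40320
(j±m)!: 3!×3!×4!×0!×4!×0! = 20736
prefactor² = (2J+1)×Δ×N² = 648/7
  k=3: −1/(3!×0!×0!×1!×3!×0!) = -1/36
Σ = -1/36  ⇒  CG² = 648/7×(-1/36)² = 1/14
CG = −√(1/14) = -0.267261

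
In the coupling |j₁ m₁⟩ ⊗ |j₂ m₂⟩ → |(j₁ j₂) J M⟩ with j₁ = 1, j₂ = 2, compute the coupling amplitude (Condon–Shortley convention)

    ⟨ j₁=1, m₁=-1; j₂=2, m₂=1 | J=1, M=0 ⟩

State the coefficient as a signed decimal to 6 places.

+√(3/10) = +0.547723

√[3·2!0!2!/5! · 0!2!3!1!1!1!] = √(6/5)
  +(−1)^2/∏(2,0,0,1,0,1)! = 1/2  (running 1/2)
⟨..|..⟩ = √(6/5)·(1/2) = +0.547723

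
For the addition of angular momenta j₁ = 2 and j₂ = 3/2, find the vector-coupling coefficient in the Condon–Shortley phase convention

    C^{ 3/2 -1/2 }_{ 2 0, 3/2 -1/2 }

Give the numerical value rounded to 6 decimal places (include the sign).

-0.447214  (= −√(1/5))

√[4·2!2!1!/6! · 2!2!1!2!1!2!] = √(16/45)
  +(−1)^0/∏(0,2,2,1,0,0)! = 1/4  (running 1/4)
  +(−1)^1/∏(1,1,1,0,1,1)! = -1  (running -3/4)
⟨..|..⟩ = √(16/45)·(-3/4) = -0.447214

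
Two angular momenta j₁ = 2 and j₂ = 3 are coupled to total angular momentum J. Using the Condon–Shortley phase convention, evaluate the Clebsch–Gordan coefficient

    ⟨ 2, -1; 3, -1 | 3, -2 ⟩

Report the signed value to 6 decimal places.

√[7·2!2!4!/9! · 1!3!2!4!1!5!] = √(64)
  +(−1)^1/∏(1,1,2,1,0,3)! = -1/12  (running -1/12)
  +(−1)^2/∏(2,0,1,0,1,4)! = 1/48  (running -1/16)
⟨..|..⟩ = √(64)·(-1/16) = -0.500000

-0.500000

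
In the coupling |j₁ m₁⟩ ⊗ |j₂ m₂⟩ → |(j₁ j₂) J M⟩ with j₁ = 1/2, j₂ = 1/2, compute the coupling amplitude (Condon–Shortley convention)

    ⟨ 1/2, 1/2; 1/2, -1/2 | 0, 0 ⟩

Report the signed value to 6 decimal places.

√[1·1!0!0!/2! · 1!0!0!1!0!0!] = √(1/2)
  +(−1)^0/∏(0,1,0,0,0,0)! = 1  (running 1)
⟨..|..⟩ = √(1/2)·(1) = +0.707107

+√(1/2) ≈ +0.707107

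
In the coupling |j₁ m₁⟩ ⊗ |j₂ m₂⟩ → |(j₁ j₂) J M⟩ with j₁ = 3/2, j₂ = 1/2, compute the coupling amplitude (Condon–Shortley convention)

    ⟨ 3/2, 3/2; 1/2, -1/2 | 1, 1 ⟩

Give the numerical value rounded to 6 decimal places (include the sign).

+√(3/4) = +0.866025

√[3·1!2!0!/4! · 3!0!0!1!2!0!] = √(3)
  +(−1)^0/∏(0,1,0,0,2,0)! = 1/2  (running 1/2)
⟨..|..⟩ = √(3)·(1/2) = +0.866025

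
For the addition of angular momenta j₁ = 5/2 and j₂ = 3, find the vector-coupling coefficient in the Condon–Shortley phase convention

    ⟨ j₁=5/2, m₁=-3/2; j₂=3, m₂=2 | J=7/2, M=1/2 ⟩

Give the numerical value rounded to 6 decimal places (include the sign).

+√(20/63) = +0.563436

√[8·2!3!4!/10! · 1!4!5!1!4!3!] = √(9216/35)
  +(−1)^1/∏(1,1,3,4,0,0)! = -1/144  (running -1/144)
  +(−1)^2/∏(2,0,2,3,1,1)! = 1/24  (running 5/144)
⟨..|..⟩ = √(9216/35)·(5/144) = +0.563436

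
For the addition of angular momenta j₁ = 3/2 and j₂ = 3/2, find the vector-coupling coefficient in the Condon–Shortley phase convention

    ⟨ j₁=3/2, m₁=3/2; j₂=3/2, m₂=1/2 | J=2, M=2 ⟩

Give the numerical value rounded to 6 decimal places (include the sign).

triangle: 1!·2!·2!/6! = 4/720
(j±m)!: 3!·0!·2!·1!·4!·0! = 288
prefactor² = (2J+1)·Δ·N² = 8
  k=0: +1/(0!·1!·0!·2!·2!·0!) = 1/4
Σ = 1/4  ⇒  CG² = 8·1/4² = 1/2
CG = +√(1/2) = +0.707107

+0.707107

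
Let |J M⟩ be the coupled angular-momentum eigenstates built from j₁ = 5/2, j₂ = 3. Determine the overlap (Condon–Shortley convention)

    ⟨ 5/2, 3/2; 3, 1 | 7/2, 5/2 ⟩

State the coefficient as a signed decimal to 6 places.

√[8·2!3!4!/10! · 4!1!4!2!6!1!] = √(18432/35)
  +(−1)^0/∏(0,2,1,4,2,0)! = 1/96  (running 1/96)
  +(−1)^1/∏(1,1,0,3,3,1)! = -1/36  (running -5/288)
⟨..|..⟩ = √(18432/35)·(-5/288) = -0.398410

−√(10/63) ≈ -0.398410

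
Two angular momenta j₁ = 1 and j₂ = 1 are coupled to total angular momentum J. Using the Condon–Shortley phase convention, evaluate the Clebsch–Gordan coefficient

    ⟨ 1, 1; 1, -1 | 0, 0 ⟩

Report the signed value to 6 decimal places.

+√(1/3) ≈ +0.577350

triangle: 2!·0!·0!/3! = 2/6
(j±m)!: 2!·0!·0!·2!·0!·0! = 4
prefactor² = (2J+1)·Δ·N² = 4/3
  k=0: +1/(0!·2!·0!·0!·0!·0!) = 1/2
Σ = 1/2  ⇒  CG² = 4/3·1/2² = 1/3
CG = +√(1/3) = +0.577350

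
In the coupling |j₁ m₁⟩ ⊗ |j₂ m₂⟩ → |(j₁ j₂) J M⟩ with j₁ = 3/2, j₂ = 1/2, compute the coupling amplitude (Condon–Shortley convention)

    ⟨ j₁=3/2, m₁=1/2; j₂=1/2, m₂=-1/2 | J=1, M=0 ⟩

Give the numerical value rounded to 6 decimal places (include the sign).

+√(1/2) = +0.707107

triangle: 1!×2!×0!/4! = 2/24
(j±m)!: 2!×1!×0!×1!×1!×1! = 2
prefactor² = (2J+1)×Δ×N² = 1/2
  k=0: +1/(0!×1!×1!×0!×1!×0!) = 1
Σ = 1  ⇒  CG² = 1/2×1² = 1/2
CG = +√(1/2) = +0.707107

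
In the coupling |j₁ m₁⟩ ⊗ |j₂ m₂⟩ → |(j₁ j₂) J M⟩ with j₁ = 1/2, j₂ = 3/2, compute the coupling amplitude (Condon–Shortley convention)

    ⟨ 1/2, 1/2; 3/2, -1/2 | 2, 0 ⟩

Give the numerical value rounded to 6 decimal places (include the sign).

+√(1/2) = +0.707107

√[5·0!1!3!/5! · 1!0!1!2!2!2!] = √(2)
  +(−1)^0/∏(0,0,0,1,1,2)! = 1/2  (running 1/2)
⟨..|..⟩ = √(2)·(1/2) = +0.707107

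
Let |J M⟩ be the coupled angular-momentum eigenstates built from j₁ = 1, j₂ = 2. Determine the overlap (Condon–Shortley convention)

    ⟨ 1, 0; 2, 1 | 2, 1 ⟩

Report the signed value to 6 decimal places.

-0.408248  (= −√(1/6))

j₁+j₂−J=1  J+j₁−j₂=1  J−j₁+j₂=3  j₁+j₂+J+1=6
(j₁±m₁, j₂±m₂, J±M) = (1,1,3,1,3,1)
P² = 3/2
sum k=0..1:
  [0] +1/6 = 1/6
  [1] −1/2 = -1/2
S = -1/3
C² = P²·S² = 1/6 ; C = -0.408248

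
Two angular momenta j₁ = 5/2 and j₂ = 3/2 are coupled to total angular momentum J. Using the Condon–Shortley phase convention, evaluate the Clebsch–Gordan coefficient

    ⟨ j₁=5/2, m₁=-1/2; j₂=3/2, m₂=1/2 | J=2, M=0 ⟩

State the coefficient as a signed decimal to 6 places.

-0.267261  (= −√(1/14))

triangle: 2!*3!*1!/7! = 12/5040
(j±m)!: 2!*3!*2!*1!*2!*2! = 96
prefactor² = (2J+1)*Δ*N² = 8/7
  k=1: −1/(1!*1!*2!*1!*1!*0!) = -1/2
  k=2: +1/(2!*0!*1!*0!*2!*1!) = 1/4
Σ = -1/4  ⇒  CG² = 8/7*(-1/4)² = 1/14
CG = −√(1/14) = -0.267261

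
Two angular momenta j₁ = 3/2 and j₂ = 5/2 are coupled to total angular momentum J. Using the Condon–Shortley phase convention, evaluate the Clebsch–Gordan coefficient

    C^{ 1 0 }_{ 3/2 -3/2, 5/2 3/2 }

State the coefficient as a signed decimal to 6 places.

-0.447214

j₁+j₂−J=3  J+j₁−j₂=0  J−j₁+j₂=2  j₁+j₂+J+1=6
(j₁±m₁, j₂±m₂, J±M) = (0,3,4,1,1,1)
P² = 36/5
sum k=3..3:
  [3] −1/6 = -1/6
S = -1/6
C² = P²·S² = 1/5 ; C = -0.447214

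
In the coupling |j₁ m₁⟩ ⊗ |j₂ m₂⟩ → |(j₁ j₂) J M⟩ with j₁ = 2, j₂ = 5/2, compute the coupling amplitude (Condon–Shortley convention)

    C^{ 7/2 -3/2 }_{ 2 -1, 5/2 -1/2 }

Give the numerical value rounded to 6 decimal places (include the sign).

triangle: 1!*3!*4!/9! = 144/362880
(j±m)!: 1!*3!*2!*3!*2!*5! = 17280
prefactor² = (2J+1)*Δ*N² = 384/7
  k=0: +1/(0!*1!*3!*2!*0!*2!) = 1/24
  k=1: −1/(1!*0!*2!*1!*1!*3!) = -1/12
Σ = -1/24  ⇒  CG² = 384/7*(-1/24)² = 2/21
CG = −√(2/21) = -0.308607

-0.308607  (= −√(2/21))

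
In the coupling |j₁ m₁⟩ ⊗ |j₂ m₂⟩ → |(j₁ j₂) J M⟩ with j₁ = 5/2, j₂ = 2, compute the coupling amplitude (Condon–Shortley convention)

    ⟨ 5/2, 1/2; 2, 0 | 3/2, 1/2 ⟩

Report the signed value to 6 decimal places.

-0.239046

√[4·3!2!1!/7! · 3!2!2!2!2!1!] = √(32/35)
  +(−1)^1/∏(1,2,1,1,1,0)! = -1/2  (running -1/2)
  +(−1)^2/∏(2,1,0,0,2,1)! = 1/4  (running -1/4)
⟨..|..⟩ = √(32/35)·(-1/4) = -0.239046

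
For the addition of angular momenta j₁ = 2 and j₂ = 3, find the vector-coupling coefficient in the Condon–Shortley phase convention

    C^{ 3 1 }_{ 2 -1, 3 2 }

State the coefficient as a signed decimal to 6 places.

+√(1/4) = +0.500000

j₁+j₂−J=2  J+j₁−j₂=2  J−j₁+j₂=4  j₁+j₂+J+1=9
(j₁±m₁, j₂±m₂, J±M) = (1,3,5,1,4,2)
P² = 64
sum k=1..2:
  [1] −1/48 = -1/48
  [2] +1/12 = 1/12
S = 1/16
C² = P²·S² = 1/4 ; C = +0.500000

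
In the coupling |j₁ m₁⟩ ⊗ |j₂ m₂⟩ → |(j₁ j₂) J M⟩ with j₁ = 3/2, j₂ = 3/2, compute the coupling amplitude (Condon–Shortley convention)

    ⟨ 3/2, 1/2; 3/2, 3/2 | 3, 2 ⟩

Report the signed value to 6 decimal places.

+√(1/2) ≈ +0.707107

triangle: 0!·3!·3!/7! = 36/5040
(j±m)!: 2!·1!·3!·0!·5!·1! = 1440
prefactor² = (2J+1)·Δ·N² = 72
  k=0: +1/(0!·0!·1!·3!·2!·0!) = 1/12
Σ = 1/12  ⇒  CG² = 72·1/12² = 1/2
CG = +√(1/2) = +0.707107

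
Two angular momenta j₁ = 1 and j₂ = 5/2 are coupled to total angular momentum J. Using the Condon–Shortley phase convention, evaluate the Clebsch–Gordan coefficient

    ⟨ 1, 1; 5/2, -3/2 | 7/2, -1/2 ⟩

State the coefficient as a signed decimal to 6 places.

√[8·0!2!5!/8! · 2!0!1!4!3!4!] = √(2304/7)
  +(−1)^0/∏(0,0,0,1,2,4)! = 1/48  (running 1/48)
⟨..|..⟩ = √(2304/7)·(1/48) = +0.377964

+√(1/7) = +0.377964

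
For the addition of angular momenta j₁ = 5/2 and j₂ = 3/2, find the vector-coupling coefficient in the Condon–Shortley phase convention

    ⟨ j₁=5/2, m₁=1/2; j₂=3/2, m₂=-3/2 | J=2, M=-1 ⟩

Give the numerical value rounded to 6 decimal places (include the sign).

j₁+j₂−J=2  J+j₁−j₂=3  J−j₁+j₂=1  j₁+j₂+J+1=7
(j₁±m₁, j₂±m₂, J±M) = (3,2,0,3,1,3)
P² = 36/7
sum k=0..0:
  [0] +1/4 = 1/4
S = 1/4
C² = P²·S² = 9/28 ; C = +0.566947

+0.566947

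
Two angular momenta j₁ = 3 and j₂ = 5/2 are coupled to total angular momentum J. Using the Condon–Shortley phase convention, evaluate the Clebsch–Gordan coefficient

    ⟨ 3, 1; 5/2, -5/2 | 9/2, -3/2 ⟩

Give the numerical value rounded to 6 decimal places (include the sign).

√[10·1!5!4!/11! · 4!2!0!5!3!6!] = √(1382400/77)
  +(−1)^0/∏(0,1,2,0,3,4)! = 1/288  (running 1/288)
⟨..|..⟩ = √(1382400/77)·(1/288) = +0.465242

+√(50/231) = +0.465242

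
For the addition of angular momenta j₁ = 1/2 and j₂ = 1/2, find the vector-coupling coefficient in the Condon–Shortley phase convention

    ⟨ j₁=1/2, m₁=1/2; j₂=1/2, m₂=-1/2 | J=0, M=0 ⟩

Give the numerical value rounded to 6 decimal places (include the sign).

+√(1/2) ≈ +0.707107

triangle: 1!*0!*0!/2! = 1/2
(j±m)!: 1!*0!*0!*1!*0!*0! = 1
prefactor² = (2J+1)*Δ*N² = 1/2
  k=0: +1/(0!*1!*0!*0!*0!*0!) = 1
Σ = 1  ⇒  CG² = 1/2*1² = 1/2
CG = +√(1/2) = +0.707107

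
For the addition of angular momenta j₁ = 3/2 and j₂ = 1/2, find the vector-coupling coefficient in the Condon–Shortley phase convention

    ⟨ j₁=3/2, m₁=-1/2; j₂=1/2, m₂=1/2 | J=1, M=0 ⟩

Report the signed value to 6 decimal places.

triangle: 1!×2!×0!/4! = 2/24
(j±m)!: 1!×2!×1!×0!×1!×1! = 2
prefactor² = (2J+1)×Δ×N² = 1/2
  k=1: −1/(1!×0!×1!×0!×1!×0!) = -1
Σ = -1  ⇒  CG² = 1/2×(-1)² = 1/2
CG = −√(1/2) = -0.707107

−√(1/2) = -0.707107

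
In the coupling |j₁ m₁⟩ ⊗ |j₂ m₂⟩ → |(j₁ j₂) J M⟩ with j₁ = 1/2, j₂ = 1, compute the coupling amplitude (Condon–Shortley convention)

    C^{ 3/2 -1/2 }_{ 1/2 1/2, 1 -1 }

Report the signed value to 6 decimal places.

triangle: 0!×1!×2!/4! = 2/24
(j±m)!: 1!×0!×0!×2!×1!×2! = 4
prefactor² = (2J+1)×Δ×N² = 4/3
  k=0: +1/(0!×0!×0!×0!×1!×2!) = 1/2
Σ = 1/2  ⇒  CG² = 4/3×1/2² = 1/3
CG = +√(1/3) = +0.577350

+0.577350  (= +√(1/3))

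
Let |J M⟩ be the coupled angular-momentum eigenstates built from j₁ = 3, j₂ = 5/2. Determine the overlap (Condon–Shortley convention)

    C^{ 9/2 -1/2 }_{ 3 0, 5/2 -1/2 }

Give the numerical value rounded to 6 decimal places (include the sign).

+√(10/231) = +0.208063

√[10·1!5!4!/11! · 3!3!2!3!4!5!] = √(69120/77)
  +(−1)^0/∏(0,1,3,2,2,2)! = 1/48  (running 1/48)
  +(−1)^1/∏(1,0,2,1,3,3)! = -1/72  (running 1/144)
⟨..|..⟩ = √(69120/77)·(1/144) = +0.208063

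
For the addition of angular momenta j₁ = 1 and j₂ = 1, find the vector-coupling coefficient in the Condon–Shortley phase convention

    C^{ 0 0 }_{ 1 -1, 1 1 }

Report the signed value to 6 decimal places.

+√(1/3) ≈ +0.577350

j₁+j₂−J=2  J+j₁−j₂=0  J−j₁+j₂=0  j₁+j₂+J+1=3
(j₁±m₁, j₂±m₂, J±M) = (0,2,2,0,0,0)
P² = 4/3
sum k=2..2:
  [2] +1/2 = 1/2
S = 1/2
C² = P²·S² = 1/3 ; C = +0.577350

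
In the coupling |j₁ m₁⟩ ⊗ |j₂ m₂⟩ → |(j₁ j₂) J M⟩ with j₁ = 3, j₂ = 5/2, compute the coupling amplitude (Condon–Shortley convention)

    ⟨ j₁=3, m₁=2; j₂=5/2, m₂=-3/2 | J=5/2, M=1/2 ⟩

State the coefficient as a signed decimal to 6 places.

j₁+j₂−J=3  J+j₁−j₂=3  J−j₁+j₂=2  j₁+j₂+J+1=9
(j₁±m₁, j₂±m₂, J±M) = (5,1,1,4,3,2)
P² = 288/7
sum k=0..1:
  [0] +1/12 = 1/12
  [1] −1/24 = -1/24
S = 1/24
C² = P²·S² = 1/14 ; C = +0.267261

+0.267261  (= +√(1/14))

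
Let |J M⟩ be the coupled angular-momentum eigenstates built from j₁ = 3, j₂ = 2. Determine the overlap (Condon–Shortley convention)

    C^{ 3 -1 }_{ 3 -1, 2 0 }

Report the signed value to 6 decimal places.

√[7·2!4!2!/9! · 2!4!2!2!2!4!] = √(256/15)
  +(−1)^0/∏(0,2,4,2,0,0)! = 1/96  (running 1/96)
  +(−1)^1/∏(1,1,3,1,1,1)! = -1/6  (running -5/32)
  +(−1)^2/∏(2,0,2,0,2,2)! = 1/16  (running -3/32)
⟨..|..⟩ = √(256/15)·(-3/32) = -0.387298

−√(3/20) = -0.387298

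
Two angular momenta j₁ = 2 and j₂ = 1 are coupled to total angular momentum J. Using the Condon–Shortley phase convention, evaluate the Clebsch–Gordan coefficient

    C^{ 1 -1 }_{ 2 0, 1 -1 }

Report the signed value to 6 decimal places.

+0.316228

j₁+j₂−J=2  J+j₁−j₂=2  J−j₁+j₂=0  j₁+j₂+J+1=5
(j₁±m₁, j₂±m₂, J±M) = (2,2,0,2,0,2)
P² = 8/5
sum k=0..0:
  [0] +1/4 = 1/4
S = 1/4
C² = P²·S² = 1/10 ; C = +0.316228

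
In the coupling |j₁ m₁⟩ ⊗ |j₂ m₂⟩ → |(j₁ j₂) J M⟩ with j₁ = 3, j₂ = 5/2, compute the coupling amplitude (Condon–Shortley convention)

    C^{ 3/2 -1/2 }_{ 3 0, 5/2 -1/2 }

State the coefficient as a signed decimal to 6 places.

triangle: 4!·2!·1!/8! = 48/40320
(j±m)!: 3!·3!·2!·3!·1!·2! = 864
prefactor² = (2J+1)·Δ·N² = 144/35
  k=1: −1/(1!·3!·2!·1!·0!·0!) = -1/12
  k=2: +1/(2!·2!·1!·0!·1!·1!) = 1/4
Σ = 1/6  ⇒  CG² = 144/35·1/6² = 4/35
CG = +√(4/35) = +0.338062

+√(4/35) ≈ +0.338062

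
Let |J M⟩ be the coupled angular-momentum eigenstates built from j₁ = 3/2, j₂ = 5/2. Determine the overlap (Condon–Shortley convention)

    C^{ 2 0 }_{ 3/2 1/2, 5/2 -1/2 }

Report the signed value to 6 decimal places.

triangle: 2!×1!×3!/7! = 12/5040
(j±m)!: 2!×1!×2!×3!×2!×2! = 96
prefactor² = (2J+1)×Δ×N² = 8/7
  k=0: +1/(0!×2!×1!×2!×0!×1!) = 1/4
  k=1: −1/(1!×1!×0!×1!×1!×2!) = -1/2
Σ = -1/4  ⇒  CG² = 8/7×(-1/4)² = 1/14
CG = −√(1/14) = -0.267261

−√(1/14) ≈ -0.267261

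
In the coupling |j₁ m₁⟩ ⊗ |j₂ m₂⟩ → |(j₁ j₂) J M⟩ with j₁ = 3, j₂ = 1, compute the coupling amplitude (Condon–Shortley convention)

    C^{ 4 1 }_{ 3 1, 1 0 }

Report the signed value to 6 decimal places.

+√(15/28) = +0.731925

triangle: 0!·6!·2!/9! = 1440/362880
(j±m)!: 4!·2!·1!·1!·5!·3! = 34560
prefactor² = (2J+1)·Δ·N² = 8640/7
  k=0: +1/(0!·0!·2!·1!·4!·1!) = 1/48
Σ = 1/48  ⇒  CG² = 8640/7·1/48² = 15/28
CG = +√(15/28) = +0.731925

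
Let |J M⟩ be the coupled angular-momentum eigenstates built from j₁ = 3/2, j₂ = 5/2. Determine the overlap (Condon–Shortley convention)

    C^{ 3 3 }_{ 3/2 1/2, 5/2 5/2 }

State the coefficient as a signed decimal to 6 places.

−√(5/8) = -0.790569

j₁+j₂−J=1  J+j₁−j₂=2  J−j₁+j₂=4  j₁+j₂+J+1=8
(j₁±m₁, j₂±m₂, J±M) = (2,1,5,0,6,0)
P² = 1440
sum k=1..1:
  [1] −1/48 = -1/48
S = -1/48
C² = P²·S² = 5/8 ; C = -0.790569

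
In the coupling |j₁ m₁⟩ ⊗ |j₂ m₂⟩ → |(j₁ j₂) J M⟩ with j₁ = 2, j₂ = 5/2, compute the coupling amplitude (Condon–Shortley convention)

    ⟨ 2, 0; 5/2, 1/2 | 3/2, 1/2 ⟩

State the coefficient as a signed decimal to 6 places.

j₁+j₂−J=3  J+j₁−j₂=1  J−j₁+j₂=2  j₁+j₂+J+1=7
(j₁±m₁, j₂±m₂, J±M) = (2,2,3,2,2,1)
P² = 32/35
sum k=1..2:
  [1] −1/4 = -1/4
  [2] +1/2 = 1/2
S = 1/4
C² = P²·S² = 2/35 ; C = +0.239046

+√(2/35) = +0.239046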